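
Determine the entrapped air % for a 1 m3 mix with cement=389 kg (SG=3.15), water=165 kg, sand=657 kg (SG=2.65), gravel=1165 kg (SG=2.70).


Vol cement = 389 / (3.15 * 1000) = 0.123492 m3
Vol water = 165 / 1000 = 0.165 m3
Vol sand = 657 / (2.65 * 1000) = 0.247925 m3
Vol gravel = 1165 / (2.70 * 1000) = 0.431481 m3
Total solid + water volume = 0.967898 m3
Air = (1 - 0.967898) * 100 = 3.21%

3.21


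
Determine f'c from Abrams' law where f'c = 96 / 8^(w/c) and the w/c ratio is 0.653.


f'c = 96 / 8^0.653
= 96 / 3.888
= 24.69 MPa

24.69


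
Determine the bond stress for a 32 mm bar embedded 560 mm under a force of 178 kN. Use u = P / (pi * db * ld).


u = P / (pi * db * ld)
= 178 * 1000 / (pi * 32 * 560)
= 3.162 MPa

3.162


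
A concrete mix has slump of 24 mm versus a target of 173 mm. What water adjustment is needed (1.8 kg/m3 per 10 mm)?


Difference = 173 - 24 = 149 mm
Water adjustment = 149 * 1.8 / 10 = 26.8 kg/m3

26.8


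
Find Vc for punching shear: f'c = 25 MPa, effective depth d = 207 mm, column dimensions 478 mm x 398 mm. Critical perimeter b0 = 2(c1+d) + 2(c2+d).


b0 = 2*(478 + 207) + 2*(398 + 207) = 2580 mm
Vc = 0.33 * sqrt(25) * 2580 * 207 / 1000
= 881.2 kN

881.2


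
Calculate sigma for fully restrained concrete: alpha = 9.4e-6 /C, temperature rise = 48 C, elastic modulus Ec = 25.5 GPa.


sigma = alpha * dT * Ec
= 9.4e-6 * 48 * 25.5 * 1000
= 11.506 MPa

11.506


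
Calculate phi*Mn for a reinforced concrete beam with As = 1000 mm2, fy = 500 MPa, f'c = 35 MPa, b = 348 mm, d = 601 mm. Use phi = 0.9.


a = As * fy / (0.85 * f'c * b)
= 1000 * 500 / (0.85 * 35 * 348)
= 48.2952 mm
Mn = As * fy * (d - a/2) / 10^6
= 288.4262 kN-m
phi*Mn = 0.9 * 288.4262 = 259.58 kN-m

259.58


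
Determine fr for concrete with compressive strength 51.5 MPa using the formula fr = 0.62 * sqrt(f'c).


fr = 0.62 * sqrt(51.5)
= 4.449 MPa

4.449


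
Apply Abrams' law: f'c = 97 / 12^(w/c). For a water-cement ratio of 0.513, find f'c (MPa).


f'c = 97 / 12^0.513
= 97 / 3.578
= 27.11 MPa

27.11


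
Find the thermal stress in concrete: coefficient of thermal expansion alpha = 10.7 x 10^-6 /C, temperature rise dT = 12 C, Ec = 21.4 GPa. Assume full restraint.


sigma = alpha * dT * Ec
= 10.7e-6 * 12 * 21.4 * 1000
= 2.748 MPa

2.748


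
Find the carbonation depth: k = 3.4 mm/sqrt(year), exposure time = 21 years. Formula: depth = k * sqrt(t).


depth = k * sqrt(t)
= 3.4 * sqrt(21)
= 15.58 mm

15.58


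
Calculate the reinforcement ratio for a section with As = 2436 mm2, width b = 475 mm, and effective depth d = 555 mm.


rho = As / (b * d)
= 2436 / (475 * 555)
= 0.0092

0.0092


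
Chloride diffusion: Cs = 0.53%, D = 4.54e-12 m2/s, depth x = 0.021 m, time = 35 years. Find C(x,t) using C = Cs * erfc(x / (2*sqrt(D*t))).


t_seconds = 35 * 365.25 * 24 * 3600 = 1104516000.0 s
arg = 0.021 / (2 * sqrt(4.54e-12 * 1104516000.0))
= 0.1483
erfc(0.1483) = 0.8339
C = 0.53 * 0.8339 = 0.442%

0.442


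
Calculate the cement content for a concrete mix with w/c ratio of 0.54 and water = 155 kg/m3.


Cement = water / (w/c)
= 155 / 0.54
= 287.0 kg/m3

287.0


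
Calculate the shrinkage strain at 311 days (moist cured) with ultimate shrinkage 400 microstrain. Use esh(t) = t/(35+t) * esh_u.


esh(311) = 311 / (35 + 311) * 400
= 311 / 346 * 400
= 359.5 microstrain

359.5


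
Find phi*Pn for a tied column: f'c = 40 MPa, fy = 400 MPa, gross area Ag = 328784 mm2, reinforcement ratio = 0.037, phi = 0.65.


Ast = rho * Ag = 0.037 * 328784 = 12165.008 mm2
phi*Pn = 0.65 * 0.80 * (0.85 * 40 * (328784 - 12165.008) + 400 * 12165.008) / 1000
= 8128.15 kN

8128.15


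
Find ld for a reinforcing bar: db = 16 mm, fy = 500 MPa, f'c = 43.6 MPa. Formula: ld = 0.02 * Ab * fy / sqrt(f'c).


Ab = pi * 16^2 / 4 = 201.062 mm2
ld = 0.02 * 201.062 * 500 / sqrt(43.6)
= 304.5 mm

304.5


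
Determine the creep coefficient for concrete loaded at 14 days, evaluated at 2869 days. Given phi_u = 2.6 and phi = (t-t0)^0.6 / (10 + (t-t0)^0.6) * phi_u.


dt = 2869 - 14 = 2855
phi = 2855^0.6 / (10 + 2855^0.6) * 2.6
= 2.398

2.398


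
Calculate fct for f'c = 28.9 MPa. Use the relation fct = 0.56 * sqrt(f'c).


fct = 0.56 * sqrt(28.9)
= 0.56 * 5.376
= 3.01 MPa

3.01


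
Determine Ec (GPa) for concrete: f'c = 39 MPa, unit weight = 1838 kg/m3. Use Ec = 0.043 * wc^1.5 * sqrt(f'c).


Ec = 0.043 * 1838^1.5 * sqrt(39) / 1000
= 21.16 GPa

21.16


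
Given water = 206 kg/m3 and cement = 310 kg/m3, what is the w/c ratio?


w/c = water / cement
w/c = 206 / 310 = 0.665

0.665


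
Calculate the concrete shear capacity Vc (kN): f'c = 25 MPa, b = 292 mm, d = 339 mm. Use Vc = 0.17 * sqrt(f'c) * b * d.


Vc = 0.17 * sqrt(25) * 292 * 339 / 1000
= 84.14 kN

84.14


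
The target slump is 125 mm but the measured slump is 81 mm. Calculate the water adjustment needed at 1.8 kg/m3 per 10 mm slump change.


Difference = 125 - 81 = 44 mm
Water adjustment = 44 * 1.8 / 10 = 7.9 kg/m3

7.9


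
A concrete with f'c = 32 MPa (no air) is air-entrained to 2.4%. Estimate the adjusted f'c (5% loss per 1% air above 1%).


Strength loss = (2.4 - 1) * 5 = 7.0%
f'c = 32 * (1 - 7.0/100)
= 29.76 MPa

29.76


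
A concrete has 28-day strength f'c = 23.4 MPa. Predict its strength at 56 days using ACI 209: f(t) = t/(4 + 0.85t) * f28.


f(56) = 56 / (4 + 0.85 * 56) * 23.4
= 56 / 51.6 * 23.4
= 25.4 MPa

25.4


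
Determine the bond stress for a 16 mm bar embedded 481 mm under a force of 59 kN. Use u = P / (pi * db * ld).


u = P / (pi * db * ld)
= 59 * 1000 / (pi * 16 * 481)
= 2.44 MPa

2.44


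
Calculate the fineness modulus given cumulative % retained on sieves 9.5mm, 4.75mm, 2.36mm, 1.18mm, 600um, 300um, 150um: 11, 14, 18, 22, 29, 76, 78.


FM = sum(cumulative % retained) / 100
= 248 / 100
= 2.48

2.48


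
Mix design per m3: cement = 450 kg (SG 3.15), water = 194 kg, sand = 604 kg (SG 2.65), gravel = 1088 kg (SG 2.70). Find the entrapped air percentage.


Vol cement = 450 / (3.15 * 1000) = 0.142857 m3
Vol water = 194 / 1000 = 0.194 m3
Vol sand = 604 / (2.65 * 1000) = 0.227925 m3
Vol gravel = 1088 / (2.70 * 1000) = 0.402963 m3
Total solid + water volume = 0.967745 m3
Air = (1 - 0.967745) * 100 = 3.23%

3.23


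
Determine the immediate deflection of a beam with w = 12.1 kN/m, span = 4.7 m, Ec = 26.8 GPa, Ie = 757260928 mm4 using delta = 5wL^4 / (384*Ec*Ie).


Convert: L = 4.7 m = 4700 mm, Ec = 26.8 GPa = 26800 MPa
delta = 5 * 12.1 * 4700^4 / (384 * 26800 * 757260928)
= 3.79 mm

3.79


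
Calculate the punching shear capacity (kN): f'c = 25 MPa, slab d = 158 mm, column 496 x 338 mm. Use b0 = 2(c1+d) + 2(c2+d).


b0 = 2*(496 + 158) + 2*(338 + 158) = 2300 mm
Vc = 0.33 * sqrt(25) * 2300 * 158 / 1000
= 599.61 kN

599.61


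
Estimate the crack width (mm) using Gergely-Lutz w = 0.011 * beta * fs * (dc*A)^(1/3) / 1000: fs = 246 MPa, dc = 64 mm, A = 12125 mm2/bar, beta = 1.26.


w = 0.011 * beta * fs * (dc * A)^(1/3) / 1000
= 0.011 * 1.26 * 246 * (64 * 12125)^(1/3) / 1000
= 0.313 mm

0.313


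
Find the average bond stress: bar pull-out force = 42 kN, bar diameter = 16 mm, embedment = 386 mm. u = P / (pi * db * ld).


u = P / (pi * db * ld)
= 42 * 1000 / (pi * 16 * 386)
= 2.165 MPa

2.165


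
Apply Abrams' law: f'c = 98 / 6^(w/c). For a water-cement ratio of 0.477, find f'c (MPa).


f'c = 98 / 6^0.477
= 98 / 2.351
= 41.69 MPa

41.69


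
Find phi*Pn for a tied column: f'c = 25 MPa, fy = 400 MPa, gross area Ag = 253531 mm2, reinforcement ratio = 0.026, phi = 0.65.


Ast = rho * Ag = 0.026 * 253531 = 6591.806 mm2
phi*Pn = 0.65 * 0.80 * (0.85 * 25 * (253531 - 6591.806) + 400 * 6591.806) / 1000
= 4099.77 kN

4099.77


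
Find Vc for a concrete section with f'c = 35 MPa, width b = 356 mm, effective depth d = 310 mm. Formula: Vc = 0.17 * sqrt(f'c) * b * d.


Vc = 0.17 * sqrt(35) * 356 * 310 / 1000
= 110.99 kN

110.99


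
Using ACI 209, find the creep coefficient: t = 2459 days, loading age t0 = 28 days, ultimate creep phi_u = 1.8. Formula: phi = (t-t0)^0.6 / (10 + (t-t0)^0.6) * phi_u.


dt = 2459 - 28 = 2431
phi = 2431^0.6 / (10 + 2431^0.6) * 1.8
= 1.647

1.647


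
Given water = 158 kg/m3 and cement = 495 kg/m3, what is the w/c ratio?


w/c = water / cement
w/c = 158 / 495 = 0.319

0.319


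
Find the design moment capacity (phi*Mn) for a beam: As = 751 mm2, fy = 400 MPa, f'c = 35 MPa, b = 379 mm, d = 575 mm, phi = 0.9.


a = As * fy / (0.85 * f'c * b)
= 751 * 400 / (0.85 * 35 * 379)
= 26.6424 mm
Mn = As * fy * (d - a/2) / 10^6
= 168.7283 kN-m
phi*Mn = 0.9 * 168.7283 = 151.86 kN-m

151.86


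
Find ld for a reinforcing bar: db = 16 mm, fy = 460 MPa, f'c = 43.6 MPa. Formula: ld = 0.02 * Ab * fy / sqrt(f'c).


Ab = pi * 16^2 / 4 = 201.062 mm2
ld = 0.02 * 201.062 * 460 / sqrt(43.6)
= 280.1 mm

280.1


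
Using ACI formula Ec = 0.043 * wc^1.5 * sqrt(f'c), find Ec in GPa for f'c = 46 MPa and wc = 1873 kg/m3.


Ec = 0.043 * 1873^1.5 * sqrt(46) / 1000
= 23.64 GPa

23.64


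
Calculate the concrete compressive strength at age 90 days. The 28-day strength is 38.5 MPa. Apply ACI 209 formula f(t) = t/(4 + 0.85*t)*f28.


f(90) = 90 / (4 + 0.85 * 90) * 38.5
= 90 / 80.5 * 38.5
= 43.04 MPa

43.04


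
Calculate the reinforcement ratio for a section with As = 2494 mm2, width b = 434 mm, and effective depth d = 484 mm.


rho = As / (b * d)
= 2494 / (434 * 484)
= 0.0119

0.0119


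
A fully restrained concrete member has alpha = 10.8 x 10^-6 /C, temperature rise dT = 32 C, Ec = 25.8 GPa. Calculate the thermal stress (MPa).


sigma = alpha * dT * Ec
= 10.8e-6 * 32 * 25.8 * 1000
= 8.916 MPa

8.916


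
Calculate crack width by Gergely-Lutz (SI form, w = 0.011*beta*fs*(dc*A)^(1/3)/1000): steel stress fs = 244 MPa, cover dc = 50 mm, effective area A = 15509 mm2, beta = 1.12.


w = 0.011 * beta * fs * (dc * A)^(1/3) / 1000
= 0.011 * 1.12 * 244 * (50 * 15509)^(1/3) / 1000
= 0.276 mm

0.276


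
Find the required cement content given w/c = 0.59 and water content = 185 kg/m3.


Cement = water / (w/c)
= 185 / 0.59
= 313.6 kg/m3

313.6


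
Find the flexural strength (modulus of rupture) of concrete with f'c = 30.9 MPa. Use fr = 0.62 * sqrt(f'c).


fr = 0.62 * sqrt(30.9)
= 3.446 MPa

3.446


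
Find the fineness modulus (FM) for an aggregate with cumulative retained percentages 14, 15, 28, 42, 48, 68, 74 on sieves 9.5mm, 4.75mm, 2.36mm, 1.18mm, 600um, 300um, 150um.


FM = sum(cumulative % retained) / 100
= 289 / 100
= 2.89

2.89


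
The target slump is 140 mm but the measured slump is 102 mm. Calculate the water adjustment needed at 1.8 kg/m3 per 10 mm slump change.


Difference = 140 - 102 = 38 mm
Water adjustment = 38 * 1.8 / 10 = 6.8 kg/m3

6.8


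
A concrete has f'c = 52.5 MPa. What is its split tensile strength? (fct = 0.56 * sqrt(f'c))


fct = 0.56 * sqrt(52.5)
= 0.56 * 7.246
= 4.058 MPa

4.058


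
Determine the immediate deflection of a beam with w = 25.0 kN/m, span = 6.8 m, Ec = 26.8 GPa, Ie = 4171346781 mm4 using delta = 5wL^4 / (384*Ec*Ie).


Convert: L = 6.8 m = 6800 mm, Ec = 26.8 GPa = 26800 MPa
delta = 5 * 25.0 * 6800^4 / (384 * 26800 * 4171346781)
= 6.23 mm

6.23


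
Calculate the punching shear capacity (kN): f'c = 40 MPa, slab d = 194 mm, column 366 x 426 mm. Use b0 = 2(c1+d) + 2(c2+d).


b0 = 2*(366 + 194) + 2*(426 + 194) = 2360 mm
Vc = 0.33 * sqrt(40) * 2360 * 194 / 1000
= 955.56 kN

955.56


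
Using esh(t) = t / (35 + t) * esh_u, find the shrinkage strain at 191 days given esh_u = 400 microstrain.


esh(191) = 191 / (35 + 191) * 400
= 191 / 226 * 400
= 338.1 microstrain

338.1


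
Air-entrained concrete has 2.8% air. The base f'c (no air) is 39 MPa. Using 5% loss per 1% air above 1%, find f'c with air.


Strength loss = (2.8 - 1) * 5 = 9.0%
f'c = 39 * (1 - 9.0/100)
= 35.49 MPa

35.49


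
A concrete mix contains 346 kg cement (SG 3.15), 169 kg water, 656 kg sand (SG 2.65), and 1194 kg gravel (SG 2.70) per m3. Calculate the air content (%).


Vol cement = 346 / (3.15 * 1000) = 0.109841 m3
Vol water = 169 / 1000 = 0.169 m3
Vol sand = 656 / (2.65 * 1000) = 0.247547 m3
Vol gravel = 1194 / (2.70 * 1000) = 0.442222 m3
Total solid + water volume = 0.968611 m3
Air = (1 - 0.968611) * 100 = 3.14%

3.14


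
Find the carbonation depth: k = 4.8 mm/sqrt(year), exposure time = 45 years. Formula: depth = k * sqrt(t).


depth = k * sqrt(t)
= 4.8 * sqrt(45)
= 32.2 mm

32.2


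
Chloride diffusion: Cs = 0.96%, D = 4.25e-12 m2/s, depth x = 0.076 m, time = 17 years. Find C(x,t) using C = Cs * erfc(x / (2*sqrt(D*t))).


t_seconds = 17 * 365.25 * 24 * 3600 = 536479200.0 s
arg = 0.076 / (2 * sqrt(4.25e-12 * 536479200.0))
= 0.7958
erfc(0.7958) = 0.2604
C = 0.96 * 0.2604 = 0.25%

0.25


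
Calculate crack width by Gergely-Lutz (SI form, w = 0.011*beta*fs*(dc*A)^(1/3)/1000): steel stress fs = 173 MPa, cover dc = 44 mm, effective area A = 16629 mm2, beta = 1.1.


w = 0.011 * beta * fs * (dc * A)^(1/3) / 1000
= 0.011 * 1.1 * 173 * (44 * 16629)^(1/3) / 1000
= 0.189 mm

0.189


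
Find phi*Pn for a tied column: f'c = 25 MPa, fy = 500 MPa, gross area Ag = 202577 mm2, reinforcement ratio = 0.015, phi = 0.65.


Ast = rho * Ag = 0.015 * 202577 = 3038.655 mm2
phi*Pn = 0.65 * 0.80 * (0.85 * 25 * (202577 - 3038.655) + 500 * 3038.655) / 1000
= 2994.95 kN

2994.95


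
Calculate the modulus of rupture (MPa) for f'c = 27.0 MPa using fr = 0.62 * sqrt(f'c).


fr = 0.62 * sqrt(27.0)
= 3.222 MPa

3.222


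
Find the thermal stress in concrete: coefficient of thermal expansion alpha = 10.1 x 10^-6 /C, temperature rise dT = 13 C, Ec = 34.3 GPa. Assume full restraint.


sigma = alpha * dT * Ec
= 10.1e-6 * 13 * 34.3 * 1000
= 4.504 MPa

4.504


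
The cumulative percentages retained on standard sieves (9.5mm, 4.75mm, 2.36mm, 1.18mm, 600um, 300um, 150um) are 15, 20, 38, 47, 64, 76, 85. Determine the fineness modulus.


FM = sum(cumulative % retained) / 100
= 345 / 100
= 3.45

3.45


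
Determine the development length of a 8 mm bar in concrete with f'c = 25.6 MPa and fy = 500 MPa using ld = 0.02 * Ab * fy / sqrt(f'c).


Ab = pi * 8^2 / 4 = 50.265 mm2
ld = 0.02 * 50.265 * 500 / sqrt(25.6)
= 99.3 mm

99.3


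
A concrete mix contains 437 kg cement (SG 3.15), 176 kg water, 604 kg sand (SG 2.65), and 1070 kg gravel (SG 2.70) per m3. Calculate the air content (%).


Vol cement = 437 / (3.15 * 1000) = 0.13873 m3
Vol water = 176 / 1000 = 0.176 m3
Vol sand = 604 / (2.65 * 1000) = 0.227925 m3
Vol gravel = 1070 / (2.70 * 1000) = 0.396296 m3
Total solid + water volume = 0.938951 m3
Air = (1 - 0.938951) * 100 = 6.1%

6.1


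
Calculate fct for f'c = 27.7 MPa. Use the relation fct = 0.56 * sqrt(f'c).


fct = 0.56 * sqrt(27.7)
= 0.56 * 5.263
= 2.947 MPa

2.947


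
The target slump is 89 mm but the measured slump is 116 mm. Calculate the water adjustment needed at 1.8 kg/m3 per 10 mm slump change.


Difference = 89 - 116 = -27 mm
Water adjustment = -27 * 1.8 / 10 = -4.9 kg/m3

-4.9


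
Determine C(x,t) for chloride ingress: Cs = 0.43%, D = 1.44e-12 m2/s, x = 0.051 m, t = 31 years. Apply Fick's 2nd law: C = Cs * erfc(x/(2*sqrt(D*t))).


t_seconds = 31 * 365.25 * 24 * 3600 = 978285600.0 s
arg = 0.051 / (2 * sqrt(1.44e-12 * 978285600.0))
= 0.6794
erfc(0.6794) = 0.3366
C = 0.43 * 0.3366 = 0.1448%

0.1448


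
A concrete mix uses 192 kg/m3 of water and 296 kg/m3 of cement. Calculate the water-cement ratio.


w/c = water / cement
w/c = 192 / 296 = 0.649

0.649


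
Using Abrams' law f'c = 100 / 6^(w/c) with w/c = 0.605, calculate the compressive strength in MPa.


f'c = 100 / 6^0.605
= 100 / 2.957
= 33.82 MPa

33.82


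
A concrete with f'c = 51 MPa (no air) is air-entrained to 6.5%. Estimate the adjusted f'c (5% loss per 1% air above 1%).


Strength loss = (6.5 - 1) * 5 = 27.5%
f'c = 51 * (1 - 27.5/100)
= 36.98 MPa

36.98


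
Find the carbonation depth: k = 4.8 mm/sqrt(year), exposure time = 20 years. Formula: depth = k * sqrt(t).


depth = k * sqrt(t)
= 4.8 * sqrt(20)
= 21.47 mm

21.47


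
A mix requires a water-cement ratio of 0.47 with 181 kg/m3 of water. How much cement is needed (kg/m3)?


Cement = water / (w/c)
= 181 / 0.47
= 385.1 kg/m3

385.1


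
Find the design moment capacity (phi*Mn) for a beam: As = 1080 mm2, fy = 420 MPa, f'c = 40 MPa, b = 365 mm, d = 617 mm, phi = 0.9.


a = As * fy / (0.85 * f'c * b)
= 1080 * 420 / (0.85 * 40 * 365)
= 36.5512 mm
Mn = As * fy * (d - a/2) / 10^6
= 271.5814 kN-m
phi*Mn = 0.9 * 271.5814 = 244.42 kN-m

244.42


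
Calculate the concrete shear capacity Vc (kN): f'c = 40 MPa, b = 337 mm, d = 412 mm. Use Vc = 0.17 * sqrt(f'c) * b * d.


Vc = 0.17 * sqrt(40) * 337 * 412 / 1000
= 149.28 kN

149.28


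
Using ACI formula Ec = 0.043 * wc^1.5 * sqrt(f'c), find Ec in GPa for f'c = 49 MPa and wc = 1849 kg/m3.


Ec = 0.043 * 1849^1.5 * sqrt(49) / 1000
= 23.93 GPa

23.93


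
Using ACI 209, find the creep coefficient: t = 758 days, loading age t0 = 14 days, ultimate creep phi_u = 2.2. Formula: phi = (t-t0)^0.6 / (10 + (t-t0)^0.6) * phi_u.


dt = 758 - 14 = 744
phi = 744^0.6 / (10 + 744^0.6) * 2.2
= 1.85

1.85


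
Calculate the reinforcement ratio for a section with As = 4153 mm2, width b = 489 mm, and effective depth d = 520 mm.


rho = As / (b * d)
= 4153 / (489 * 520)
= 0.0163

0.0163


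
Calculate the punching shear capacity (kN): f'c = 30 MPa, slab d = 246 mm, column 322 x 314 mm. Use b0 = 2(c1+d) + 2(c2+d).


b0 = 2*(322 + 246) + 2*(314 + 246) = 2256 mm
Vc = 0.33 * sqrt(30) * 2256 * 246 / 1000
= 1003.11 kN

1003.11


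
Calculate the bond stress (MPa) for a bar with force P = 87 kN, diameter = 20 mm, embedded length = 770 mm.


u = P / (pi * db * ld)
= 87 * 1000 / (pi * 20 * 770)
= 1.798 MPa

1.798


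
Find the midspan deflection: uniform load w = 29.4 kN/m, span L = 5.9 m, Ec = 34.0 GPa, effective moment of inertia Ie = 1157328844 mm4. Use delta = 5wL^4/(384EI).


Convert: L = 5.9 m = 5900 mm, Ec = 34.0 GPa = 34000 MPa
delta = 5 * 29.4 * 5900^4 / (384 * 34000 * 1157328844)
= 11.79 mm

11.79


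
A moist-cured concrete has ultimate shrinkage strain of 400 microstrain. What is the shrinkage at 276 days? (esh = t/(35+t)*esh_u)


esh(276) = 276 / (35 + 276) * 400
= 276 / 311 * 400
= 355.0 microstrain

355.0


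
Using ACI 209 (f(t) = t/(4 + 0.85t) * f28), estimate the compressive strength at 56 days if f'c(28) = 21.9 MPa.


f(56) = 56 / (4 + 0.85 * 56) * 21.9
= 56 / 51.6 * 21.9
= 23.77 MPa

23.77


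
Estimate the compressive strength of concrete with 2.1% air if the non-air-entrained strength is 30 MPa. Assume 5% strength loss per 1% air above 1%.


Strength loss = (2.1 - 1) * 5 = 5.5%
f'c = 30 * (1 - 5.5/100)
= 28.35 MPa

28.35


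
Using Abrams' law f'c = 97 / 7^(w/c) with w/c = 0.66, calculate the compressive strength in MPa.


f'c = 97 / 7^0.66
= 97 / 3.612
= 26.85 MPa

26.85


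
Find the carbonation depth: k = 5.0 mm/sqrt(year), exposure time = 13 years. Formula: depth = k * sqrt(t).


depth = k * sqrt(t)
= 5.0 * sqrt(13)
= 18.03 mm

18.03


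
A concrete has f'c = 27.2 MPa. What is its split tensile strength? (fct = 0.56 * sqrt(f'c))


fct = 0.56 * sqrt(27.2)
= 0.56 * 5.215
= 2.921 MPa

2.921


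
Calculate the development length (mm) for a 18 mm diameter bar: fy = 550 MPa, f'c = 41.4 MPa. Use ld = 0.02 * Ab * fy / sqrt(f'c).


Ab = pi * 18^2 / 4 = 254.469 mm2
ld = 0.02 * 254.469 * 550 / sqrt(41.4)
= 435.0 mm

435.0


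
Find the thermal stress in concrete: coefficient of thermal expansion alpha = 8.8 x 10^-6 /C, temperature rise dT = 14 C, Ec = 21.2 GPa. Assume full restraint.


sigma = alpha * dT * Ec
= 8.8e-6 * 14 * 21.2 * 1000
= 2.612 MPa

2.612


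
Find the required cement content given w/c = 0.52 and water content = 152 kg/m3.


Cement = water / (w/c)
= 152 / 0.52
= 292.3 kg/m3

292.3


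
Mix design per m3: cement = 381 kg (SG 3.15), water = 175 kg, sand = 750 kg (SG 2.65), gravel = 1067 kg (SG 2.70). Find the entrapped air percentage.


Vol cement = 381 / (3.15 * 1000) = 0.120952 m3
Vol water = 175 / 1000 = 0.175 m3
Vol sand = 750 / (2.65 * 1000) = 0.283019 m3
Vol gravel = 1067 / (2.70 * 1000) = 0.395185 m3
Total solid + water volume = 0.974156 m3
Air = (1 - 0.974156) * 100 = 2.58%

2.58


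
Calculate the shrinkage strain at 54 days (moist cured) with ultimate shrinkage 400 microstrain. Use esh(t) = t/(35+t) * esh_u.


esh(54) = 54 / (35 + 54) * 400
= 54 / 89 * 400
= 242.7 microstrain

242.7


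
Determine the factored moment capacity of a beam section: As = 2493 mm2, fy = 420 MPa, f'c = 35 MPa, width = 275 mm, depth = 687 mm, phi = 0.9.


a = As * fy / (0.85 * f'c * b)
= 2493 * 420 / (0.85 * 35 * 275)
= 127.9829 mm
Mn = As * fy * (d - a/2) / 10^6
= 652.3273 kN-m
phi*Mn = 0.9 * 652.3273 = 587.09 kN-m

587.09


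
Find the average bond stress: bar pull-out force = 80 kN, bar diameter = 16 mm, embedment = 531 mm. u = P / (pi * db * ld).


u = P / (pi * db * ld)
= 80 * 1000 / (pi * 16 * 531)
= 2.997 MPa

2.997


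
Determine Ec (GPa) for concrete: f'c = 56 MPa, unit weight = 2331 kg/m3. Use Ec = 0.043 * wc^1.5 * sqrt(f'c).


Ec = 0.043 * 2331^1.5 * sqrt(56) / 1000
= 36.21 GPa

36.21


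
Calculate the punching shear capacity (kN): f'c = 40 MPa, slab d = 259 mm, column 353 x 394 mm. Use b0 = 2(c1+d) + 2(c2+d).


b0 = 2*(353 + 259) + 2*(394 + 259) = 2530 mm
Vc = 0.33 * sqrt(40) * 2530 * 259 / 1000
= 1367.62 kN

1367.62


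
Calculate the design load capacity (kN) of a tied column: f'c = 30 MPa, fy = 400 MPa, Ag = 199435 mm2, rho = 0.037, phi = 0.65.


Ast = rho * Ag = 0.037 * 199435 = 7379.095 mm2
phi*Pn = 0.65 * 0.80 * (0.85 * 30 * (199435 - 7379.095) + 400 * 7379.095) / 1000
= 4081.51 kN

4081.51


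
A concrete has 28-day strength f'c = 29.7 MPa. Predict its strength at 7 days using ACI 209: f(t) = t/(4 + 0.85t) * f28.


f(7) = 7 / (4 + 0.85 * 7) * 29.7
= 7 / 9.95 * 29.7
= 20.89 MPa

20.89


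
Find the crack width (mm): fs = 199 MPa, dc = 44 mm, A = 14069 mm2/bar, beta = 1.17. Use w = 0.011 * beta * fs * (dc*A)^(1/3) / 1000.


w = 0.011 * beta * fs * (dc * A)^(1/3) / 1000
= 0.011 * 1.17 * 199 * (44 * 14069)^(1/3) / 1000
= 0.218 mm

0.218


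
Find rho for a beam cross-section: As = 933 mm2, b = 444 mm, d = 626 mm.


rho = As / (b * d)
= 933 / (444 * 626)
= 0.0034

0.0034


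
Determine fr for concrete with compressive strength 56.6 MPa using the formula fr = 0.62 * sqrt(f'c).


fr = 0.62 * sqrt(56.6)
= 4.664 MPa

4.664


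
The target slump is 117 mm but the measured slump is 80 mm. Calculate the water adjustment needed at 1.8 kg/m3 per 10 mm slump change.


Difference = 117 - 80 = 37 mm
Water adjustment = 37 * 1.8 / 10 = 6.7 kg/m3

6.7


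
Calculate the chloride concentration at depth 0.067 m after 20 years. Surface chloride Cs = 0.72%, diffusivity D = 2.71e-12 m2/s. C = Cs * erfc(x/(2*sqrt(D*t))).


t_seconds = 20 * 365.25 * 24 * 3600 = 631152000.0 s
arg = 0.067 / (2 * sqrt(2.71e-12 * 631152000.0))
= 0.81
erfc(0.81) = 0.252
C = 0.72 * 0.252 = 0.1814%

0.1814


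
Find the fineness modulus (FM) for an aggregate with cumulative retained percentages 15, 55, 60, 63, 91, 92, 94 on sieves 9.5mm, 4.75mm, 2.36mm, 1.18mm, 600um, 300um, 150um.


FM = sum(cumulative % retained) / 100
= 470 / 100
= 4.7

4.7


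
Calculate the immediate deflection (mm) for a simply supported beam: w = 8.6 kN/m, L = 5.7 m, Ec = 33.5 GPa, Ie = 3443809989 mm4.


Convert: L = 5.7 m = 5700 mm, Ec = 33.5 GPa = 33500 MPa
delta = 5 * 8.6 * 5700^4 / (384 * 33500 * 3443809989)
= 1.02 mm

1.02


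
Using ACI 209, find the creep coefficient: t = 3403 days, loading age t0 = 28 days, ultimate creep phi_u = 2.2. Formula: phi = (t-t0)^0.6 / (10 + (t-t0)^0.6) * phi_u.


dt = 3403 - 28 = 3375
phi = 3375^0.6 / (10 + 3375^0.6) * 2.2
= 2.044

2.044


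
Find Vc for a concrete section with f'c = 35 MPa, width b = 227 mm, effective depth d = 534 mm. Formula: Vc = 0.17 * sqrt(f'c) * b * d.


Vc = 0.17 * sqrt(35) * 227 * 534 / 1000
= 121.91 kN

121.91


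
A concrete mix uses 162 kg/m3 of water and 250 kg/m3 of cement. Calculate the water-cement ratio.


w/c = water / cement
w/c = 162 / 250 = 0.648

0.648


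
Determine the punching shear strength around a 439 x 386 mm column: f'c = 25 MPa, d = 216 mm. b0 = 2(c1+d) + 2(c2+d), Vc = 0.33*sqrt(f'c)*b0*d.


b0 = 2*(439 + 216) + 2*(386 + 216) = 2514 mm
Vc = 0.33 * sqrt(25) * 2514 * 216 / 1000
= 895.99 kN

895.99


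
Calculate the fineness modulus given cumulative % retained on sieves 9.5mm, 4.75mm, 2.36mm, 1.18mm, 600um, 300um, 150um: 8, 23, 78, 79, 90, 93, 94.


FM = sum(cumulative % retained) / 100
= 465 / 100
= 4.65

4.65


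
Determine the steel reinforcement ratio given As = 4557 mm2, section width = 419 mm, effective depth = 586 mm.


rho = As / (b * d)
= 4557 / (419 * 586)
= 0.0186

0.0186


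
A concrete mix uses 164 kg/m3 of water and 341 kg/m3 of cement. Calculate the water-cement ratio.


w/c = water / cement
w/c = 164 / 341 = 0.481

0.481


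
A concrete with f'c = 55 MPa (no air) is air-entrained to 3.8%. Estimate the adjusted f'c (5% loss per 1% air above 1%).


Strength loss = (3.8 - 1) * 5 = 14.0%
f'c = 55 * (1 - 14.0/100)
= 47.3 MPa

47.3


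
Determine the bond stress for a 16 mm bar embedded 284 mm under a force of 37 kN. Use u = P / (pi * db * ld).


u = P / (pi * db * ld)
= 37 * 1000 / (pi * 16 * 284)
= 2.592 MPa

2.592


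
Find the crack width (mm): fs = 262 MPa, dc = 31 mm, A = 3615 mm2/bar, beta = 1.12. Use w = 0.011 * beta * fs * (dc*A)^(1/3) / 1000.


w = 0.011 * beta * fs * (dc * A)^(1/3) / 1000
= 0.011 * 1.12 * 262 * (31 * 3615)^(1/3) / 1000
= 0.156 mm

0.156


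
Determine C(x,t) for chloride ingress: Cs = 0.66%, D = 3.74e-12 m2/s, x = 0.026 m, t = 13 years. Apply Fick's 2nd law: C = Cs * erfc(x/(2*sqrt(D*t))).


t_seconds = 13 * 365.25 * 24 * 3600 = 410248800.0 s
arg = 0.026 / (2 * sqrt(3.74e-12 * 410248800.0))
= 0.3319
erfc(0.3319) = 0.6388
C = 0.66 * 0.6388 = 0.4216%

0.4216


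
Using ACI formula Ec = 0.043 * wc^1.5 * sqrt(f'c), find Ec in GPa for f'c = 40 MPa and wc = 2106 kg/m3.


Ec = 0.043 * 2106^1.5 * sqrt(40) / 1000
= 26.28 GPa

26.28


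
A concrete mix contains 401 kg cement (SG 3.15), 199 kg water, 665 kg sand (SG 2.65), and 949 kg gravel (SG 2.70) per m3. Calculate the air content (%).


Vol cement = 401 / (3.15 * 1000) = 0.127302 m3
Vol water = 199 / 1000 = 0.199 m3
Vol sand = 665 / (2.65 * 1000) = 0.250943 m3
Vol gravel = 949 / (2.70 * 1000) = 0.351481 m3
Total solid + water volume = 0.928726 m3
Air = (1 - 0.928726) * 100 = 7.13%

7.13


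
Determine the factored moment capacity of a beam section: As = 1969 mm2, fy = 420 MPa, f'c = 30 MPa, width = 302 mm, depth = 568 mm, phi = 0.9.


a = As * fy / (0.85 * f'c * b)
= 1969 * 420 / (0.85 * 30 * 302)
= 107.3861 mm
Mn = As * fy * (d - a/2) / 10^6
= 425.3216 kN-m
phi*Mn = 0.9 * 425.3216 = 382.79 kN-m

382.79


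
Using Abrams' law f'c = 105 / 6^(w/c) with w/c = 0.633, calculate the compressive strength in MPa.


f'c = 105 / 6^0.633
= 105 / 3.109
= 33.78 MPa

33.78


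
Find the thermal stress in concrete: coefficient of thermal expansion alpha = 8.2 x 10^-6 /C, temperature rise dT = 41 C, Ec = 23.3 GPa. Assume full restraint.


sigma = alpha * dT * Ec
= 8.2e-6 * 41 * 23.3 * 1000
= 7.833 MPa

7.833


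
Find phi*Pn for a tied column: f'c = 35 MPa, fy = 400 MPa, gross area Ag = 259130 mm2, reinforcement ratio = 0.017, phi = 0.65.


Ast = rho * Ag = 0.017 * 259130 = 4405.21 mm2
phi*Pn = 0.65 * 0.80 * (0.85 * 35 * (259130 - 4405.21) + 400 * 4405.21) / 1000
= 4856.88 kN

4856.88


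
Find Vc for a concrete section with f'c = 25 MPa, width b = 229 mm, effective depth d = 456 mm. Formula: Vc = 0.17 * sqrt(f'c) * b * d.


Vc = 0.17 * sqrt(25) * 229 * 456 / 1000
= 88.76 kN

88.76


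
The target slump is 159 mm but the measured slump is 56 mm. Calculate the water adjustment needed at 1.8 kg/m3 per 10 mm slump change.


Difference = 159 - 56 = 103 mm
Water adjustment = 103 * 1.8 / 10 = 18.5 kg/m3

18.5


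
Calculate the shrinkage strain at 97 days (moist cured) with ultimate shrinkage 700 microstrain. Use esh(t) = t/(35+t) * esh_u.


esh(97) = 97 / (35 + 97) * 700
= 97 / 132 * 700
= 514.4 microstrain

514.4


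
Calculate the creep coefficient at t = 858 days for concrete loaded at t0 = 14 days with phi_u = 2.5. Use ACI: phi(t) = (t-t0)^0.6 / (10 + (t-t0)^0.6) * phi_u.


dt = 858 - 14 = 844
phi = 844^0.6 / (10 + 844^0.6) * 2.5
= 2.127

2.127


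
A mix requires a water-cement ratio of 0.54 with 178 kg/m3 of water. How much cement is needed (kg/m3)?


Cement = water / (w/c)
= 178 / 0.54
= 329.6 kg/m3

329.6


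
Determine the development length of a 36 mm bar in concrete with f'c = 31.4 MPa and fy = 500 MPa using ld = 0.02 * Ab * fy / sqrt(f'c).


Ab = pi * 36^2 / 4 = 1017.876 mm2
ld = 0.02 * 1017.876 * 500 / sqrt(31.4)
= 1816.5 mm

1816.5


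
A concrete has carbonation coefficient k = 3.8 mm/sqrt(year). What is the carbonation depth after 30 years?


depth = k * sqrt(t)
= 3.8 * sqrt(30)
= 20.81 mm

20.81


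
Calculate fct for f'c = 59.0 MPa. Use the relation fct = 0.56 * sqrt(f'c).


fct = 0.56 * sqrt(59.0)
= 0.56 * 7.681
= 4.301 MPa

4.301


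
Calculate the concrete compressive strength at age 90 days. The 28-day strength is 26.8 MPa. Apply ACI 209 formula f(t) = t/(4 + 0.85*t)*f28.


f(90) = 90 / (4 + 0.85 * 90) * 26.8
= 90 / 80.5 * 26.8
= 29.96 MPa

29.96


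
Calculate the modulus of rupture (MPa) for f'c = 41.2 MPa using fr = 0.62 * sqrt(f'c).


fr = 0.62 * sqrt(41.2)
= 3.98 MPa

3.98


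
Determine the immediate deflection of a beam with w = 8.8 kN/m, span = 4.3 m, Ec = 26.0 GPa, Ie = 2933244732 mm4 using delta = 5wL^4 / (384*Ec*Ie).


Convert: L = 4.3 m = 4300 mm, Ec = 26.0 GPa = 26000 MPa
delta = 5 * 8.8 * 4300^4 / (384 * 26000 * 2933244732)
= 0.51 mm

0.51


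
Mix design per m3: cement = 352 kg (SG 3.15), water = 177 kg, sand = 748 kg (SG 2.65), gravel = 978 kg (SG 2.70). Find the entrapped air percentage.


Vol cement = 352 / (3.15 * 1000) = 0.111746 m3
Vol water = 177 / 1000 = 0.177 m3
Vol sand = 748 / (2.65 * 1000) = 0.282264 m3
Vol gravel = 978 / (2.70 * 1000) = 0.362222 m3
Total solid + water volume = 0.933232 m3
Air = (1 - 0.933232) * 100 = 6.68%

6.68


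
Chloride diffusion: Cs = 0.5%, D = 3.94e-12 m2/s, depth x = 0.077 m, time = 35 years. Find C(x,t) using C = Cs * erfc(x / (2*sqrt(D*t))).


t_seconds = 35 * 365.25 * 24 * 3600 = 1104516000.0 s
arg = 0.077 / (2 * sqrt(3.94e-12 * 1104516000.0))
= 0.5836
erfc(0.5836) = 0.4092
C = 0.5 * 0.4092 = 0.2046%

0.2046


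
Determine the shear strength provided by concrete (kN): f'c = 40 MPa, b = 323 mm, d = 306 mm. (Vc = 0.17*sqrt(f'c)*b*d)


Vc = 0.17 * sqrt(40) * 323 * 306 / 1000
= 106.27 kN

106.27


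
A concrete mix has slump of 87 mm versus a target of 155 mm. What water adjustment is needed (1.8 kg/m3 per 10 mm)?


Difference = 155 - 87 = 68 mm
Water adjustment = 68 * 1.8 / 10 = 12.2 kg/m3

12.2


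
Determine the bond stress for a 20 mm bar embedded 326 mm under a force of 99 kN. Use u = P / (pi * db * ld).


u = P / (pi * db * ld)
= 99 * 1000 / (pi * 20 * 326)
= 4.833 MPa

4.833


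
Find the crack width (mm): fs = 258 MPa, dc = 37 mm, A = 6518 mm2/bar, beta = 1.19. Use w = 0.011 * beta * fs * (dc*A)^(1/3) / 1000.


w = 0.011 * beta * fs * (dc * A)^(1/3) / 1000
= 0.011 * 1.19 * 258 * (37 * 6518)^(1/3) / 1000
= 0.21 mm

0.21


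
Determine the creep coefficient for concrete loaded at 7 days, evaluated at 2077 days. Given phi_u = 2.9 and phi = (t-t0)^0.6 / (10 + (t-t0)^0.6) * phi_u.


dt = 2077 - 7 = 2070
phi = 2070^0.6 / (10 + 2070^0.6) * 2.9
= 2.631

2.631


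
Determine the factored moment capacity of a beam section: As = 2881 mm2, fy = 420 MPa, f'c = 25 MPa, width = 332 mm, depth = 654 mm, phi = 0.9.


a = As * fy / (0.85 * f'c * b)
= 2881 * 420 / (0.85 * 25 * 332)
= 171.5124 mm
Mn = As * fy * (d - a/2) / 10^6
= 687.5864 kN-m
phi*Mn = 0.9 * 687.5864 = 618.83 kN-m

618.83


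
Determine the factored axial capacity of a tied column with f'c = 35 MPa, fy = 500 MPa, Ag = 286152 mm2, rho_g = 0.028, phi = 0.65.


Ast = rho * Ag = 0.028 * 286152 = 8012.256 mm2
phi*Pn = 0.65 * 0.80 * (0.85 * 35 * (286152 - 8012.256) + 500 * 8012.256) / 1000
= 6386.01 kN

6386.01


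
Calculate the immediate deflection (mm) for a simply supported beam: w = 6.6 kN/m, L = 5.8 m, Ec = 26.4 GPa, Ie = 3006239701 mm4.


Convert: L = 5.8 m = 5800 mm, Ec = 26.4 GPa = 26400 MPa
delta = 5 * 6.6 * 5800^4 / (384 * 26400 * 3006239701)
= 1.23 mm

1.23


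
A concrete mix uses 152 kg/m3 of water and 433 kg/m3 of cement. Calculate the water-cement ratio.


w/c = water / cement
w/c = 152 / 433 = 0.351

0.351


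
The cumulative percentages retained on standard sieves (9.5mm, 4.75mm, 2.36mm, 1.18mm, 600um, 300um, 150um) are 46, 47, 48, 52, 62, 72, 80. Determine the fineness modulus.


FM = sum(cumulative % retained) / 100
= 407 / 100
= 4.07

4.07


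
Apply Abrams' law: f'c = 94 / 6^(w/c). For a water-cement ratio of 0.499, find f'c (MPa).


f'c = 94 / 6^0.499
= 94 / 2.445
= 38.44 MPa

38.44


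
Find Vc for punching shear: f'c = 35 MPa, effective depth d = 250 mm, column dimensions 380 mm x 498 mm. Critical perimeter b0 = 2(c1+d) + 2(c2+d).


b0 = 2*(380 + 250) + 2*(498 + 250) = 2756 mm
Vc = 0.33 * sqrt(35) * 2756 * 250 / 1000
= 1345.14 kN

1345.14


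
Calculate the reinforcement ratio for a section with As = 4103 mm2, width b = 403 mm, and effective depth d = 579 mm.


rho = As / (b * d)
= 4103 / (403 * 579)
= 0.0176

0.0176


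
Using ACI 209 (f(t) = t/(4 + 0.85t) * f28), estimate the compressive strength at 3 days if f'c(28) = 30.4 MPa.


f(3) = 3 / (4 + 0.85 * 3) * 30.4
= 3 / 6.55 * 30.4
= 13.92 MPa

13.92


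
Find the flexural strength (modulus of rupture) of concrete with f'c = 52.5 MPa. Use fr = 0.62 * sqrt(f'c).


fr = 0.62 * sqrt(52.5)
= 4.492 MPa

4.492


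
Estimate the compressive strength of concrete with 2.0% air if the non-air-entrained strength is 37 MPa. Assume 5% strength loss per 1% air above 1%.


Strength loss = (2.0 - 1) * 5 = 5.0%
f'c = 37 * (1 - 5.0/100)
= 35.15 MPa

35.15


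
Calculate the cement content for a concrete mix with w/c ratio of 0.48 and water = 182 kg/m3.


Cement = water / (w/c)
= 182 / 0.48
= 379.2 kg/m3

379.2


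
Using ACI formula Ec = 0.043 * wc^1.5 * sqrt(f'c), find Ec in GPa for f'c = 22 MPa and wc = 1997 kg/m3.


Ec = 0.043 * 1997^1.5 * sqrt(22) / 1000
= 18.0 GPa

18.0


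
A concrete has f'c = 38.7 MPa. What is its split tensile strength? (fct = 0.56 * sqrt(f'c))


fct = 0.56 * sqrt(38.7)
= 0.56 * 6.221
= 3.484 MPa

3.484


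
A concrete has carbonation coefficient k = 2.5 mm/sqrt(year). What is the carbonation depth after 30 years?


depth = k * sqrt(t)
= 2.5 * sqrt(30)
= 13.69 mm

13.69


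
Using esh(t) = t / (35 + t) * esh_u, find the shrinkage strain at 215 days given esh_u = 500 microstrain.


esh(215) = 215 / (35 + 215) * 500
= 215 / 250 * 500
= 430.0 microstrain

430.0


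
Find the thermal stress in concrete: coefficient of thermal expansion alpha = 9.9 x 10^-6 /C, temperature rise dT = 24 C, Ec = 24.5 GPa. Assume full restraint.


sigma = alpha * dT * Ec
= 9.9e-6 * 24 * 24.5 * 1000
= 5.821 MPa

5.821


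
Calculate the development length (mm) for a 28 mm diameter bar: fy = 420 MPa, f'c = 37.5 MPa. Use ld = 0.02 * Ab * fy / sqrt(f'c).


Ab = pi * 28^2 / 4 = 615.752 mm2
ld = 0.02 * 615.752 * 420 / sqrt(37.5)
= 844.6 mm

844.6


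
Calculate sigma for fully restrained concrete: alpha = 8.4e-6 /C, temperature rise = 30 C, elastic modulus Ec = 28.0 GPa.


sigma = alpha * dT * Ec
= 8.4e-6 * 30 * 28.0 * 1000
= 7.056 MPa

7.056


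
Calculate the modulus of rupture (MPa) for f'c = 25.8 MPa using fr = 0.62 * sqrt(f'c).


fr = 0.62 * sqrt(25.8)
= 3.149 MPa

3.149


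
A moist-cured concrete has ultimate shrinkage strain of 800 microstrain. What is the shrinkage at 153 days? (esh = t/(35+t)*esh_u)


esh(153) = 153 / (35 + 153) * 800
= 153 / 188 * 800
= 651.1 microstrain

651.1


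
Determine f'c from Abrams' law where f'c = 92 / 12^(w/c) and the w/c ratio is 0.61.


f'c = 92 / 12^0.61
= 92 / 4.553
= 20.21 MPa

20.21


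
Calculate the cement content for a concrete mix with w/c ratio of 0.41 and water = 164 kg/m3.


Cement = water / (w/c)
= 164 / 0.41
= 400.0 kg/m3

400.0


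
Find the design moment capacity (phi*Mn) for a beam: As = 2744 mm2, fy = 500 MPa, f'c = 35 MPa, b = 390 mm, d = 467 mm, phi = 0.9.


a = As * fy / (0.85 * f'c * b)
= 2744 * 500 / (0.85 * 35 * 390)
= 118.2504 mm
Mn = As * fy * (d - a/2) / 10^6
= 559.6042 kN-m
phi*Mn = 0.9 * 559.6042 = 503.64 kN-m

503.64


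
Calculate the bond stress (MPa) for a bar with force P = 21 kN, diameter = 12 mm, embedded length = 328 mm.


u = P / (pi * db * ld)
= 21 * 1000 / (pi * 12 * 328)
= 1.698 MPa

1.698


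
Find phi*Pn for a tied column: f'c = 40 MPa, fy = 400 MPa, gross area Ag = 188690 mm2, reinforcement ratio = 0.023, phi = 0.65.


Ast = rho * Ag = 0.023 * 188690 = 4339.87 mm2
phi*Pn = 0.65 * 0.80 * (0.85 * 40 * (188690 - 4339.87) + 400 * 4339.87) / 1000
= 4162.0 kN

4162.0


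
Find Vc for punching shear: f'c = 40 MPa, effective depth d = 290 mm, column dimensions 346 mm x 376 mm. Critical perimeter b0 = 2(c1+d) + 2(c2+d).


b0 = 2*(346 + 290) + 2*(376 + 290) = 2604 mm
Vc = 0.33 * sqrt(40) * 2604 * 290 / 1000
= 1576.1 kN

1576.1


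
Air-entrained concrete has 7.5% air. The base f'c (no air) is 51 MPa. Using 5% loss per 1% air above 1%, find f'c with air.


Strength loss = (7.5 - 1) * 5 = 32.5%
f'c = 51 * (1 - 32.5/100)
= 34.43 MPa

34.43


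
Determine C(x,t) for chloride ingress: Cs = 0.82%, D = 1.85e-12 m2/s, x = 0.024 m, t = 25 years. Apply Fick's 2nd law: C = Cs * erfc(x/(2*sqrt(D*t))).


t_seconds = 25 * 365.25 * 24 * 3600 = 788940000.0 s
arg = 0.024 / (2 * sqrt(1.85e-12 * 788940000.0))
= 0.3141
erfc(0.3141) = 0.6569
C = 0.82 * 0.6569 = 0.5387%

0.5387


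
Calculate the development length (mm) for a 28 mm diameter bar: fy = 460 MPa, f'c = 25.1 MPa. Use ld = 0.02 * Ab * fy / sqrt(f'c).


Ab = pi * 28^2 / 4 = 615.752 mm2
ld = 0.02 * 615.752 * 460 / sqrt(25.1)
= 1130.7 mm

1130.7


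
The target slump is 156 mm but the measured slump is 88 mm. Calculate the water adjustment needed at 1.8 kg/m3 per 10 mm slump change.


Difference = 156 - 88 = 68 mm
Water adjustment = 68 * 1.8 / 10 = 12.2 kg/m3

12.2


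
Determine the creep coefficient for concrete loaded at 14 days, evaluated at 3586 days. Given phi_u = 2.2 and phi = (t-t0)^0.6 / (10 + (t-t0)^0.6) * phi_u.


dt = 3586 - 14 = 3572
phi = 3572^0.6 / (10 + 3572^0.6) * 2.2
= 2.049

2.049


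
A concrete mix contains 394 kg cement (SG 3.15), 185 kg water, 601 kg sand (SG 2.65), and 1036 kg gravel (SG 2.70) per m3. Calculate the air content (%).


Vol cement = 394 / (3.15 * 1000) = 0.125079 m3
Vol water = 185 / 1000 = 0.185 m3
Vol sand = 601 / (2.65 * 1000) = 0.226792 m3
Vol gravel = 1036 / (2.70 * 1000) = 0.383704 m3
Total solid + water volume = 0.920576 m3
Air = (1 - 0.920576) * 100 = 7.94%

7.94


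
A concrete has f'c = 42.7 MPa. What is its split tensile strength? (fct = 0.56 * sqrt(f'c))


fct = 0.56 * sqrt(42.7)
= 0.56 * 6.535
= 3.659 MPa

3.659


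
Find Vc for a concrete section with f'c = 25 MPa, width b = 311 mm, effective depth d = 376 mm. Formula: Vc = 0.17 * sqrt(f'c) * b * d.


Vc = 0.17 * sqrt(25) * 311 * 376 / 1000
= 99.4 kN

99.4
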